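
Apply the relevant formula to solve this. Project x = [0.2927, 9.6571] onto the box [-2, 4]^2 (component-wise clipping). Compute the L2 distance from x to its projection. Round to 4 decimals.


Project each component onto [-2, 4].
clip(0.2927) = 0.2927, clip(9.6571) = 4.0
Projection = [0.2927, 4.0]
Squared diffs: [0.0, 32.0028]
Distance = sqrt(32.0028) = 5.6571


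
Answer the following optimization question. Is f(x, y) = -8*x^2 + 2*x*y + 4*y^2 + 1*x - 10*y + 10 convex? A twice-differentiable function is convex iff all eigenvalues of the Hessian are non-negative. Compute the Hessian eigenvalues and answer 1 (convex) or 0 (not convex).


The Hessian of f(x,y) = -8*x^2 + 2*x*y + 4*y^2 + 1*x - 10*y + 10 is:
H = [[-16, 2], [2, 8]]
Trace = -16 + 8 = -8
Determinant = -16*8 - (2)^2 = -132
Discriminant = (-8)^2 - 4*-132 = 592.0
Eigenvalues: lambda_1 = -16.1655, lambda_2 = 8.1655
The function is not convex.

0


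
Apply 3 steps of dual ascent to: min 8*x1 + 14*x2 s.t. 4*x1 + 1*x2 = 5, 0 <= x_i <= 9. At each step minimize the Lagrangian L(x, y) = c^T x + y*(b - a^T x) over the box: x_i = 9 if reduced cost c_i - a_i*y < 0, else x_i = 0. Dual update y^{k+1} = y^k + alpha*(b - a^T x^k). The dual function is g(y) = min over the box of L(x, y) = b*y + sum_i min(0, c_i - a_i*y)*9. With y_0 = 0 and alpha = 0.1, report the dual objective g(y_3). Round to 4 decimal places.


Dual ascent for LP: min 8*x1 + 14*x2, 4*x1 + 1*x2 = 5, 0 <= x_i <= 9
Step 1: y^k = 0.0, reduced costs: (8.0, 14.0)
  x^k = (0.0, 0.0), subgradient = b - a^T x = 5.0
  y^{k+1} = 0.0 + 0.1*5.0 = 0.5
Step 2: y^k = 0.5, reduced costs: (6.0, 13.5)
  x^k = (0.0, 0.0), subgradient = b - a^T x = 5.0
  y^{k+1} = 0.5 + 0.1*5.0 = 1.0
Step 3: y^k = 1.0, reduced costs: (4.0, 13.0)
  x^k = (0.0, 0.0), subgradient = b - a^T x = 5.0
  y^{k+1} = 1.0 + 0.1*5.0 = 1.5
Dual objective at y_3 = 1.5: reduced costs (2.0, 12.5), box minimizer x = (0.0, 0.0)
g(y_3) = b*y + (c1 - a1*y)*x1 + (c2 - a2*y)*x2 = 5*1.5 + 2.0*0.0 + 12.5*0.0 = 7.5 + 0.0 + 0.0 = 7.5


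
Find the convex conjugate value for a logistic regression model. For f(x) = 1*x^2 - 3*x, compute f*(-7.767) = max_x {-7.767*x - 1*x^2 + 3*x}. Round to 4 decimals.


f*(y) = sup_x {y*x - a*x^2 - b*x} = sup_x {(y-b)*x - a*x^2}
FOC: (y - b) - 2a*x = 0 => x* = (y - b)/(2a)
x* = (-7.767 + 3)/(2*1) = -2.3835
f*(-7.767) = (y-b)^2/(4a) = (-7.767 + 3)^2/(4*1)
= 22.7243/4 = 5.6811


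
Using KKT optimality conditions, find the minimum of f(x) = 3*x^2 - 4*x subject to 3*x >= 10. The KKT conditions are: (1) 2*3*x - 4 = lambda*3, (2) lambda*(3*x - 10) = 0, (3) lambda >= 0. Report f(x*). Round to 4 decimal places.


Step 1: Try lambda = 0 (constraint inactive).
x_unc = 4/(2*3) = 0.6667
Check: 3*0.6667 = 2.0001 < 10 -- violated!
Step 2: Constraint must be active: 3*x = 10
x* = 10/3 = 3.3333 (rounded; the exact value 10/3 is used below)
lambda = (2*3*(10/3) - 4)/3 = 5.3333
Step 3: Compute optimal value.
f(x*) = 3*(10/3)^2 - 4*(10/3) = 20.0


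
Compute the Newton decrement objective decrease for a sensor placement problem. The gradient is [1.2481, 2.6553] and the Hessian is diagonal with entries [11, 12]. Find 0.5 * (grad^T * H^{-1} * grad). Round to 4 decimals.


Step 1: H is diagonal, so H^(-1) * g = [0.1135, 0.2213].
Step 2: g^T H^(-1) g = sum_i g_i^2 / H_ii
  = (1.2481)^2/11 + (2.6553)^2/12
  = 0.1416 + 0.5876 = 0.7292
Step 3: Objective decrease = 0.5 * g^T H^(-1) g = 0.3646


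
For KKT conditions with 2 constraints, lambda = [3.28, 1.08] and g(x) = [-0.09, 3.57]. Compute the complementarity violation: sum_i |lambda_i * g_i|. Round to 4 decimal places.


KKT complementary slackness check:
lambda_1 * g_1 = 3.28 * -0.09 = -0.2952
lambda_2 * g_2 = 1.08 * 3.57 = 3.8556
Total violation = 0.2952 + 3.8556 = 4.1508


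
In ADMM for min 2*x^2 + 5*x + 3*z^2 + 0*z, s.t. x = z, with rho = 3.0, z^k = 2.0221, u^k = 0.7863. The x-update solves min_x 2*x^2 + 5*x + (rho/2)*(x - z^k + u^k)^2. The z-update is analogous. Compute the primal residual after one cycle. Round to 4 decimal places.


ADMM iteration with rho = 3.0, z^k = 2.0221, u^k = 0.7863
Step 1: x-update.
Minimize 2*x^2 + 5*x + (3.0/2)*(x - 2.0221 + 0.7863)^2
FOC: (2*2 + 3.0)*x = -5 + 3.0*(2.0221 - 0.7863)
x^{k+1} = -0.1847
Step 2: z-update.
Minimize 3*z^2 + 0*z + (3.0/2)*(-0.1847 - z + 0.7863)^2
FOC: (2*3 + 3.0)*z = 0 + 3.0*(-0.1847 + 0.7863)
z^{k+1} = 0.2005
Step 3: u-update.
u^{k+1} = 0.7863 - 0.1847 - 0.2005 = 0.4011
Step 4: Primal residual = |-0.1847 - 0.2005| = 0.3852


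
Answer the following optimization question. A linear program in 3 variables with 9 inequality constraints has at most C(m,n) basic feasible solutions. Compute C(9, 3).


Each vertex corresponds to some choice of n active constraints out of m, so the number of vertices is at most C(m, n) = m! / (n!(m-n)!).
m = 9, n = 3
Numerator: 9 * 8 * 7
Denominator: 3! = 6
C(9, 3) = 84


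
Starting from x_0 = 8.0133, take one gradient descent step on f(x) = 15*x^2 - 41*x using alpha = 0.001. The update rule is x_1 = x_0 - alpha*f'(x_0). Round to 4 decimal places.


We compute the gradient at x_0 and apply the update.
f'(x) = 30*x - 41
f'(8.0133) = 30*8.0133 - 41 = 199.399
x_1 = 8.0133 - 0.001*199.399 = 7.8139


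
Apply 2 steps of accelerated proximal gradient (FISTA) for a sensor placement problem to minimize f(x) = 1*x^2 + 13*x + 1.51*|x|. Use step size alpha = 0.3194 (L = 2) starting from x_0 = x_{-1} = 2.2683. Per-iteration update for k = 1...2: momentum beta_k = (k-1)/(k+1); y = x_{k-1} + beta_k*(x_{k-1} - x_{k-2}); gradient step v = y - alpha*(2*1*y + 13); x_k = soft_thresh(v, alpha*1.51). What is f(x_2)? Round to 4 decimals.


FISTA on f(x) = 1*x^2 + 13*x + 1.51*|x|
L = 2, alpha = 0.3194
Iteration 1: beta = 0.0, y = 2.2683 + 0.0*(2.2683 - 2.2683) = 2.2683
  grad(y) = 17.5366, v = y - alpha*grad = -3.3329
  prox(v) = soft_thresh(-3.3329, 0.4823) = -2.8506
Iteration 2: beta = 0.3333, y = -2.8506 + 0.3333*(-2.8506 - 2.2683) = -4.5569
  grad(y) = 3.8862, v = y - alpha*grad = -5.7982
  prox(v) = soft_thresh(-5.7982, 0.4823) = -5.3159
f(x_2) = 1*(-5.3159)^2 + 13*(-5.3159) + 1.51*|-5.3159| = -32.8209


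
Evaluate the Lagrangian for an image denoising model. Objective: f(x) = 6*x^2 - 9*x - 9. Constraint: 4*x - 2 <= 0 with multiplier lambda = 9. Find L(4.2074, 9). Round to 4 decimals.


Step 1: Evaluate f(x).
f(4.2074) = 6*4.2074^2 - 9*4.2074 - 9 = 59.3467
Step 2: Evaluate g(x).
g(4.2074) = 4*4.2074 - 2 = 14.8296
Step 3: Compute Lagrangian.
L = 59.3467 + 9*14.8296 = 192.8131


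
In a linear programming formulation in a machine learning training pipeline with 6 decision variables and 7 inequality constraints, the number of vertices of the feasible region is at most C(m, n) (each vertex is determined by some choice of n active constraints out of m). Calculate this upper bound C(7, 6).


Each vertex corresponds to some choice of n active constraints out of m, so the number of vertices is at most C(m, n) = m! / (n!(m-n)!).
m = 7, n = 6
Numerator: 7 * 6 * 5 * 4 * 3 * 2
Denominator: 6! = 720
C(7, 6) = 7


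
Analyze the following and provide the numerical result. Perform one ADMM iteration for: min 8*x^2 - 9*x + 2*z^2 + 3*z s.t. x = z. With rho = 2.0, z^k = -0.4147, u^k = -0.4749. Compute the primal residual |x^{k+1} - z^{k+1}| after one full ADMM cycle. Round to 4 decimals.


ADMM iteration with rho = 2.0, z^k = -0.4147, u^k = -0.4749
Step 1: x-update.
Minimize 8*x^2 - 9*x + (2.0/2)*(x + 0.4147 - 0.4749)^2
FOC: (2*8 + 2.0)*x = 9 + 2.0*(-0.4147 + 0.4749)
x^{k+1} = 0.5067
Step 2: z-update.
Minimize 2*z^2 + 3*z + (2.0/2)*(0.5067 - z - 0.4749)^2
FOC: (2*2 + 2.0)*z = -3 + 2.0*(0.5067 - 0.4749)
z^{k+1} = -0.4894
Step 3: u-update.
u^{k+1} = -0.4749 + 0.5067 + 0.4894 = 0.5212
Step 4: Primal residual = |0.5067 + 0.4894| = 0.9961


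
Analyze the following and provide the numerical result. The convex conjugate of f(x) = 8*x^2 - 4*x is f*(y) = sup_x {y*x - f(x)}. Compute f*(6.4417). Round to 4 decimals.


f*(y) = sup_x {y*x - a*x^2 - b*x} = sup_x {(y-b)*x - a*x^2}
FOC: (y - b) - 2a*x = 0 => x* = (y - b)/(2a)
x* = (6.4417 + 4)/(2*8) = 0.6526
f*(6.4417) = (y-b)^2/(4a) = (6.4417 + 4)^2/(4*8)
= 109.0291/32 = 3.4072


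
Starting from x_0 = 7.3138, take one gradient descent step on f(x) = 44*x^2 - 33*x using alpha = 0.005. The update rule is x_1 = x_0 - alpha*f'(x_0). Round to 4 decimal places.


We compute the gradient at x_0 and apply the update.
f'(x) = 88*x - 33
f'(7.3138) = 88*7.3138 - 33 = 610.6144
x_1 = 7.3138 - 0.005*610.6144 = 4.2607


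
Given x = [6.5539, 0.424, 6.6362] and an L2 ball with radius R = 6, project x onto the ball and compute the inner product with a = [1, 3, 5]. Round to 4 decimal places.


Step 1: Compute ||x|| (intermediates to 6 decimals).
||x|| = sqrt(6.5539^2 + 0.424^2 + 6.6362^2) = 9.336623
Step 2: Project.
Since ||x|| > R, scale = R/||x|| = 6/9.336623 = 0.642631, proj(x) = scale * x
proj(x) = [4.211739, 0.272476, 4.264628]
Step 3: Dot product.
a^T * proj(x) = 1*4.211739 + 3*0.272476 + 5*4.264628 = 26.3523


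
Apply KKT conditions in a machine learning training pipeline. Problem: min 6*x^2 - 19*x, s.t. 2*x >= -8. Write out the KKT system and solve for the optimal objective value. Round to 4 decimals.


Step 1: Try lambda = 0 (constraint inactive).
Stationarity: 2*6*x - 19 = 0
x* = 19/(2*6) = 19/12 = 1.5833 (rounded; the exact value 19/12 is used below)
Check constraint: 2*1.5833 = 3.1666 >= -8 -- satisfied.
Step 2: Compute optimal value.
f(x*) = 6*(19/12)^2 - 19*(19/12) = -15.0417


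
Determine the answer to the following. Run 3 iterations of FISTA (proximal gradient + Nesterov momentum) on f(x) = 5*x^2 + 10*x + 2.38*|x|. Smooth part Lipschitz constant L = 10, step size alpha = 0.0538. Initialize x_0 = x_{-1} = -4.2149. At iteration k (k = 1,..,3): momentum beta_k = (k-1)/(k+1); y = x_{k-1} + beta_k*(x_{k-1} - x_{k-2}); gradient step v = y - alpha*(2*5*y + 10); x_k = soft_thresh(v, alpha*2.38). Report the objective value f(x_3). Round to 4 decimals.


FISTA on f(x) = 5*x^2 + 10*x + 2.38*|x|
L = 10, alpha = 0.0538
Iteration 1: beta = 0.0, y = -4.2149 + 0.0*(-4.2149 + 4.2149) = -4.2149
  grad(y) = -32.149, v = y - alpha*grad = -2.4853
  prox(v) = soft_thresh(-2.4853, 0.128) = -2.3572
Iteration 2: beta = 0.3333, y = -2.3572 + 0.3333*(-2.3572 + 4.2149) = -1.738
  grad(y) = -7.3802, v = y - alpha*grad = -1.341
  prox(v) = soft_thresh(-1.341, 0.128) = -1.2129
Iteration 3: beta = 0.5, y = -1.2129 + 0.5*(-1.2129 + 2.3572) = -0.6408
  grad(y) = 3.5924, v = y - alpha*grad = -0.834
  prox(v) = soft_thresh(-0.834, 0.128) = -0.706
f(x_3) = 5*(-0.706)^2 + 10*(-0.706) + 2.38*|-0.706| = -2.8875


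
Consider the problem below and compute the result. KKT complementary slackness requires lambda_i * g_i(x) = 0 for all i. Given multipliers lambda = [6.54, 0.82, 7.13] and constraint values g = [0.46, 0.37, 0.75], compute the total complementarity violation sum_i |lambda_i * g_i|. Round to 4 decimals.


KKT complementary slackness check:
lambda_1 * g_1 = 6.54 * 0.46 = 3.0084
lambda_2 * g_2 = 0.82 * 0.37 = 0.3034
lambda_3 * g_3 = 7.13 * 0.75 = 5.3475
Total violation = 3.0084 + 0.3034 + 5.3475 = 8.6593


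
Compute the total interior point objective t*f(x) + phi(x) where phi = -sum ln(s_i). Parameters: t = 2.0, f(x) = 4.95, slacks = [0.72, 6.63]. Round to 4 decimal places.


Step 1: Compute log-barrier.
ln values: [-0.3285, 1.8916]
phi = -(-0.3285 + 1.8916) = -1.5631
Step 2: Compute augmented objective.
t*f(x) = 2.0*4.95 = 9.9
Total = 9.9 - 1.5631 = 8.3369


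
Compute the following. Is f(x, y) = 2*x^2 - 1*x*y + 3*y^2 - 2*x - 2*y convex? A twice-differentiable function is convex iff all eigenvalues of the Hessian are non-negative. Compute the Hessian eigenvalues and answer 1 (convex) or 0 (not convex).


The Hessian of f(x,y) = 2*x^2 - 1*x*y + 3*y^2 - 2*x - 2*y is:
H = [[4, -1], [-1, 6]]
Trace = 4 + 6 = 10
Determinant = 4*6 - (-1)^2 = 23
Discriminant = (10)^2 - 4*23 = 8.0
Eigenvalues: lambda_1 = 3.5858, lambda_2 = 6.4142
The function is convex.

1


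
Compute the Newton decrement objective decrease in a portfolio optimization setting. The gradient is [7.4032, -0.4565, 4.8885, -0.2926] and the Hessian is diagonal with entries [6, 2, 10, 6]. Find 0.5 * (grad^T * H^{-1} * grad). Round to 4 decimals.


Step 1: H is diagonal, so H^(-1) * g = [1.2339, -0.2283, 0.4889, -0.0488].
Step 2: g^T H^(-1) g = sum_i g_i^2 / H_ii
  = (7.4032)^2/6 + (-0.4565)^2/2 + (4.8885)^2/10 + (-0.2926)^2/6
  = 9.1346 + 0.1042 + 2.3897 + 0.0143 = 11.6428
Step 3: Objective decrease = 0.5 * g^T H^(-1) g = 5.8214


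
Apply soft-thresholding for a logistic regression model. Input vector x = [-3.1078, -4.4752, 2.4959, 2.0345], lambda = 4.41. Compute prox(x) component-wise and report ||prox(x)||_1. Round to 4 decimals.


Soft-thresholding with lambda = 4.41:
prox(-3.1078) = sign(-3.1078)*max(|-3.1078| - 4.41, 0) = 0.0
prox(-4.4752) = sign(-4.4752)*max(|-4.4752| - 4.41, 0) = -0.0652
prox(2.4959) = sign(2.4959)*max(|2.4959| - 4.41, 0) = 0.0
prox(2.0345) = sign(2.0345)*max(|2.0345| - 4.41, 0) = 0.0
prox(x) = [0.0, -0.0652, 0.0, 0.0]
||prox(x)||_1 = 0.0 + 0.0652 + 0.0 + 0.0 = 0.0652


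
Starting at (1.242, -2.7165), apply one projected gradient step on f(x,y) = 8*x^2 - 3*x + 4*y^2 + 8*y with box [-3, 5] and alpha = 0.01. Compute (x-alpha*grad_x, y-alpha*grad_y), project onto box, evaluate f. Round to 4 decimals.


Step 1: Compute gradient at (1.242, -2.7165).
grad_x = 2*8*1.242 - 3 = 16.872
grad_y = 2*4*-2.7165 + 8 = -13.732
Step 2: Gradient step.
x_raw = 1.242 - 0.01*16.872 = 1.0733
y_raw = -2.7165 - 0.01*-13.732 = -2.5792
Step 3: Project onto [-3, 5].
x_proj = clip(1.0733) = 1.0733
y_proj = clip(-2.5792) = -2.5792
Step 4: Evaluate f.
f(1.0733, -2.5792) = 11.9708


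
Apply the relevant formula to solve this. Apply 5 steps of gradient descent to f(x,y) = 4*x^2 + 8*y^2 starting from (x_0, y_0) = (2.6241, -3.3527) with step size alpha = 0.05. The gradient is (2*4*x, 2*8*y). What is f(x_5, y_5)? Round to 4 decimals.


Gradient descent on f(x,y) = 4*x^2 + 8*y^2.
Starting point: (2.6241, -3.3527), alpha = 0.05
Step 1: grad_x = 2*4*2.6241 = 20.9928, grad_y = 2*8*-3.3527 = -53.6432
  x_1 = 2.6241 - 0.05*20.9928 = 1.5745
  y_1 = -3.3527 - 0.05*-53.6432 = -0.6705
Step 2: grad_x = 2*4*1.5745 = 12.5957, grad_y = 2*8*-0.6705 = -10.7286
  x_2 = 1.5745 - 0.05*12.5957 = 0.9447
  y_2 = -0.6705 - 0.05*-10.7286 = -0.1341
Step 3: grad_x = 2*4*0.9447 = 7.5574, grad_y = 2*8*-0.1341 = -2.1457
  x_3 = 0.9447 - 0.05*7.5574 = 0.5668
  y_3 = -0.1341 - 0.05*-2.1457 = -0.0268
Step 4: grad_x = 2*4*0.5668 = 4.5344, grad_y = 2*8*-0.0268 = -0.4291
  x_4 = 0.5668 - 0.05*4.5344 = 0.3401
  y_4 = -0.0268 - 0.05*-0.4291 = -0.0054
Step 5: grad_x = 2*4*0.3401 = 2.7207, grad_y = 2*8*-0.0054 = -0.0858
  x_5 = 0.3401 - 0.05*2.7207 = 0.2041
  y_5 = -0.0054 - 0.05*-0.0858 = -0.0011
f(0.2041, -0.0011) = 4*0.2041^2 + 8*(-0.0011)^2 = 0.1666


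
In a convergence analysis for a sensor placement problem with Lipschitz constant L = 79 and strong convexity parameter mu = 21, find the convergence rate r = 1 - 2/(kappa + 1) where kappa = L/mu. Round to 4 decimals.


Step 1: Compute the condition number.
kappa = L/mu = 79/21 = 3.7619
Step 2: Compute the convergence rate.
r = 1 - 2/(kappa + 1) = 1 - 2*mu/(L + mu) = (L - mu)/(L + mu) = 58/100 = 0.58


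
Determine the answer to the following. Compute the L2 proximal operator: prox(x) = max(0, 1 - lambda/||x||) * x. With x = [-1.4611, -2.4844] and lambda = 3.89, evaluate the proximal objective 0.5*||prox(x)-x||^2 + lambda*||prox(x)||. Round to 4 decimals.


Step 1: Compute ||x||.
||x|| = 2.8822
Step 2: Compute scaling factor.
scale = max(0, 1 - 3.89/2.8822) = 0.0
Step 3: prox(x) = [-0.0, -0.0]
||prox(x)|| = 0.0
Step 4: Proximal objective.
0.5*||prox-x||^2 = 4.1535
lambda*||prox|| = 0.0
Total = 4.1535


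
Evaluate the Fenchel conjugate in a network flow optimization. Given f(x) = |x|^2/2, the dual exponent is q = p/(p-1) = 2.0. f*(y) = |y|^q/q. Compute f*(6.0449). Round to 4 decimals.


The conjugate exponent q satisfies 1/p + 1/q = 1.
p = 2, so q = 2/(2 - 1) = 2.0
|y|^q = 6.0449^2.0 = 36.5408
f*(6.0449) = 36.5408 / 2.0 = 18.2704


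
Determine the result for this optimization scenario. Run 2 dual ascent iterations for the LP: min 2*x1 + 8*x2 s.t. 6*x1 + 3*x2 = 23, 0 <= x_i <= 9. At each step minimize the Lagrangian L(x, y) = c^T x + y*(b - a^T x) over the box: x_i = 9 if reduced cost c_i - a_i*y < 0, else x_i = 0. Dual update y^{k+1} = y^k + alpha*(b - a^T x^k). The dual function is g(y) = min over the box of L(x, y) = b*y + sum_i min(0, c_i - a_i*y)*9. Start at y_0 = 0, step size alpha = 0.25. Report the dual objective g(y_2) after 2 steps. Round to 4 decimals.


Dual ascent for LP: min 2*x1 + 8*x2, 6*x1 + 3*x2 = 23, 0 <= x_i <= 9
Step 1: y^k = 0.0, reduced costs: (2.0, 8.0)
  x^k = (0.0, 0.0), subgradient = b - a^T x = 23.0
  y^{k+1} = 0.0 + 0.25*23.0 = 5.75
Step 2: y^k = 5.75, reduced costs: (-32.5, -9.25)
  x^k = (9.0, 9.0), subgradient = b - a^T x = -58.0
  y^{k+1} = 5.75 + 0.25*-58.0 = -8.75
Dual objective at y_2 = -8.75: reduced costs (54.5, 34.25), box minimizer x = (0.0, 0.0)
g(y_2) = b*y + (c1 - a1*y)*x1 + (c2 - a2*y)*x2 = 23*(-8.75) + 54.5*0.0 + 34.25*0.0 = -201.25 + 0.0 + 0.0 = -201.25


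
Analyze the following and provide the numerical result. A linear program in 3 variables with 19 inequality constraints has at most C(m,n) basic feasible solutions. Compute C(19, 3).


Each vertex corresponds to some choice of n active constraints out of m, so the number of vertices is at most C(m, n) = m! / (n!(m-n)!).
m = 19, n = 3
Numerator: 19 * 18 * 17
Denominator: 3! = 6
C(19, 3) = 969


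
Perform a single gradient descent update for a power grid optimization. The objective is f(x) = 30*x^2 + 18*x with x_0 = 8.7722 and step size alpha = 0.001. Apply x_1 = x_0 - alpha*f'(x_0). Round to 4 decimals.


We compute the gradient at x_0 and apply the update.
f'(x) = 60*x + 18
f'(8.7722) = 60*8.7722 + 18 = 544.332
x_1 = 8.7722 - 0.001*544.332 = 8.2279


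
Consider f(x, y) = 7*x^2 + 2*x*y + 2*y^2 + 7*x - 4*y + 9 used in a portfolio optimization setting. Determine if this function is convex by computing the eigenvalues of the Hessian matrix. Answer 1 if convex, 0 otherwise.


The Hessian of f(x,y) = 7*x^2 + 2*x*y + 2*y^2 + 7*x - 4*y + 9 is:
H = [[14, 2], [2, 4]]
Trace = 14 + 4 = 18
Determinant = 14*4 - (2)^2 = 52
Discriminant = (18)^2 - 4*52 = 116.0
Eigenvalues: lambda_1 = 3.6148, lambda_2 = 14.3852
The function is convex.

1


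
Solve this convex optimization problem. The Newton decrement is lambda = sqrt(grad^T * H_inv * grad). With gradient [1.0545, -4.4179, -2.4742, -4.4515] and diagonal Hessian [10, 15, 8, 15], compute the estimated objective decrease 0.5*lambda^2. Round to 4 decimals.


Step 1: H is diagonal, so H^(-1) * g = [0.1055, -0.2945, -0.3093, -0.2968].
Step 2: g^T H^(-1) g = sum_i g_i^2 / H_ii
  = (1.0545)^2/10 + (-4.4179)^2/15 + (-2.4742)^2/8 + (-4.4515)^2/15
  = 0.1112 + 1.3012 + 0.7652 + 1.3211 = 3.4987
Step 3: Objective decrease = 0.5 * g^T H^(-1) g = 1.7493


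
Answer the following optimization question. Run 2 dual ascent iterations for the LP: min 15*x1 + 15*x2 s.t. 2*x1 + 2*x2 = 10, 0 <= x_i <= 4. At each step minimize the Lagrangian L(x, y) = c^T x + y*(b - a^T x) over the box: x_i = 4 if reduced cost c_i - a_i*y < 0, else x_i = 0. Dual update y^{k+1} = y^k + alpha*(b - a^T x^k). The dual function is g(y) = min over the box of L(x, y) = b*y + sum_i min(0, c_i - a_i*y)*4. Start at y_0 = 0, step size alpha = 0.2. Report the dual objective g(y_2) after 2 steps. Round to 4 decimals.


Dual ascent for LP: min 15*x1 + 15*x2, 2*x1 + 2*x2 = 10, 0 <= x_i <= 4
Step 1: y^k = 0.0, reduced costs: (15.0, 15.0)
  x^k = (0.0, 0.0), subgradient = b - a^T x = 10.0
  y^{k+1} = 0.0 + 0.2*10.0 = 2.0
Step 2: y^k = 2.0, reduced costs: (11.0, 11.0)
  x^k = (0.0, 0.0), subgradient = b - a^T x = 10.0
  y^{k+1} = 2.0 + 0.2*10.0 = 4.0
Dual objective at y_2 = 4.0: reduced costs (7.0, 7.0), box minimizer x = (0.0, 0.0)
g(y_2) = b*y + (c1 - a1*y)*x1 + (c2 - a2*y)*x2 = 10*4.0 + 7.0*0.0 + 7.0*0.0 = 40.0 + 0.0 + 0.0 = 40.0


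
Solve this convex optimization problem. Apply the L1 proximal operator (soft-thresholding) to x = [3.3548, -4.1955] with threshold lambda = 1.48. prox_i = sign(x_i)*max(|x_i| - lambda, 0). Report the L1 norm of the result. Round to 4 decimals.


Soft-thresholding with lambda = 1.48:
prox(3.3548) = sign(3.3548)*max(|3.3548| - 1.48, 0) = 1.8748
prox(-4.1955) = sign(-4.1955)*max(|-4.1955| - 1.48, 0) = -2.7155
prox(x) = [1.8748, -2.7155]
||prox(x)||_1 = 1.8748 + 2.7155 = 4.5903


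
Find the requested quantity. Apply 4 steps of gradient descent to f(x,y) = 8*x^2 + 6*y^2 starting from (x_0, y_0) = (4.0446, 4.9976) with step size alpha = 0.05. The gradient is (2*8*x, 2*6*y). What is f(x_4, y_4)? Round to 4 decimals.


Gradient descent on f(x,y) = 8*x^2 + 6*y^2.
Starting point: (4.0446, 4.9976), alpha = 0.05
Step 1: grad_x = 2*8*4.0446 = 64.7136, grad_y = 2*6*4.9976 = 59.9712
  x_1 = 4.0446 - 0.05*64.7136 = 0.8089
  y_1 = 4.9976 - 0.05*59.9712 = 1.999
Step 2: grad_x = 2*8*0.8089 = 12.9427, grad_y = 2*6*1.999 = 23.9885
  x_2 = 0.8089 - 0.05*12.9427 = 0.1618
  y_2 = 1.999 - 0.05*23.9885 = 0.7996
Step 3: grad_x = 2*8*0.1618 = 2.5885, grad_y = 2*6*0.7996 = 9.5954
  x_3 = 0.1618 - 0.05*2.5885 = 0.0324
  y_3 = 0.7996 - 0.05*9.5954 = 0.3198
Step 4: grad_x = 2*8*0.0324 = 0.5177, grad_y = 2*6*0.3198 = 3.8382
  x_4 = 0.0324 - 0.05*0.5177 = 0.0065
  y_4 = 0.3198 - 0.05*3.8382 = 0.1279
f(0.0065, 0.1279) = 8*0.0065^2 + 6*0.1279^2 = 0.0985


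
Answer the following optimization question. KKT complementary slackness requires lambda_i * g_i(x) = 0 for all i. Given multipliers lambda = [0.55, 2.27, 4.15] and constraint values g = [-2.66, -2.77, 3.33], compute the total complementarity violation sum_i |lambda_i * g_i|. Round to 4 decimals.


KKT complementary slackness check:
lambda_1 * g_1 = 0.55 * -2.66 = -1.463
lambda_2 * g_2 = 2.27 * -2.77 = -6.2879
lambda_3 * g_3 = 4.15 * 3.33 = 13.8195
Total violation = 1.463 + 6.2879 + 13.8195 = 21.5704


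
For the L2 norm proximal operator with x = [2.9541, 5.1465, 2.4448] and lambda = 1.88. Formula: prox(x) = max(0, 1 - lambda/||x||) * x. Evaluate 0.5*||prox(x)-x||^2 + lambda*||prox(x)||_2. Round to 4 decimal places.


Step 1: Compute ||x||.
||x|| = 6.418
Step 2: Compute scaling factor.
scale = max(0, 1 - 1.88/6.418) = 0.7071
Step 3: prox(x) = [2.0888, 3.6389, 1.7286]
||prox(x)|| = 4.538
Step 4: Proximal objective.
0.5*||prox-x||^2 = 1.7672
lambda*||prox|| = 8.5314
Total = 10.2986


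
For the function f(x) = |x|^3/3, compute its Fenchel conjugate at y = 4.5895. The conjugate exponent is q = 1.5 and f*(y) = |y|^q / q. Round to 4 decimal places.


The conjugate exponent q satisfies 1/p + 1/q = 1.
p = 3, so q = 3/(3 - 1) = 1.5
|y|^q = 4.5895^1.5 = 9.8321
f*(4.5895) = 9.8321 / 1.5 = 6.5548


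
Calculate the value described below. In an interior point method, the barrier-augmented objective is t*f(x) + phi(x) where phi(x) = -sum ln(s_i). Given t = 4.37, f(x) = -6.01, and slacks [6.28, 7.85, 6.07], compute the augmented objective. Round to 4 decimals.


Step 1: Compute log-barrier.
ln values: [1.8374, 2.0605, 1.8034]
phi = -(1.8374 + 2.0605 + 1.8034) = -5.7012
Step 2: Compute augmented objective.
t*f(x) = 4.37*-6.01 = -26.2637
Total = -26.2637 - 5.7012 = -31.9649


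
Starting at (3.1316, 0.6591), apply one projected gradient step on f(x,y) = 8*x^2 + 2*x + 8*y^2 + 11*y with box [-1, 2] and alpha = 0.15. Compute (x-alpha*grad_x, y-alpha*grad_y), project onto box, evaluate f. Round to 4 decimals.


Step 1: Compute gradient at (3.1316, 0.6591).
grad_x = 2*8*3.1316 + 2 = 52.1056
grad_y = 2*8*0.6591 + 11 = 21.5456
Step 2: Gradient step.
x_raw = 3.1316 - 0.15*52.1056 = -4.6842
y_raw = 0.6591 - 0.15*21.5456 = -2.5727
Step 3: Project onto [-1, 2].
x_proj = clip(-4.6842) = -1.0
y_proj = clip(-2.5727) = -1.0
Step 4: Evaluate f.
f(-1.0, -1.0) = 3.0


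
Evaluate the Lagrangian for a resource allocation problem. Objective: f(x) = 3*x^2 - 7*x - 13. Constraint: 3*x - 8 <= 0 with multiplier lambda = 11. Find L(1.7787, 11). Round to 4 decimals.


Step 1: Evaluate f(x).
f(1.7787) = 3*1.7787^2 - 7*1.7787 - 13 = -15.9596
Step 2: Evaluate g(x).
g(1.7787) = 3*1.7787 - 8 = -2.6639
Step 3: Compute Lagrangian.
L = -15.9596 + 11*-2.6639 = -45.2625


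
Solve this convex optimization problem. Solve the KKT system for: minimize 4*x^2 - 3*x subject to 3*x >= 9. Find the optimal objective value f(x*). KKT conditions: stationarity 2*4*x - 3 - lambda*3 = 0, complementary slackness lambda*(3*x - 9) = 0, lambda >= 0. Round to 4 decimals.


Step 1: Try lambda = 0 (constraint inactive).
x_unc = 3/(2*4) = 0.375
Check: 3*0.375 = 1.125 < 9 -- violated!
Step 2: Constraint must be active: 3*x = 9
x* = 9/3 = 3.0
lambda = (2*4*3.0 - 3)/3 = 7.0
Step 3: Compute optimal value.
f(x*) = 4*3.0^2 - 3*3.0 = 27.0


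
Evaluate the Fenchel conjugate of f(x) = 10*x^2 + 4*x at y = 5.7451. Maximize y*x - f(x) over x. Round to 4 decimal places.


f*(y) = sup_x {y*x - a*x^2 - b*x} = sup_x {(y-b)*x - a*x^2}
FOC: (y - b) - 2a*x = 0 => x* = (y - b)/(2a)
x* = (5.7451 - 4)/(2*10) = 0.0873
f*(5.7451) = (y-b)^2/(4a) = (5.7451 - 4)^2/(4*10)
= 3.0454/40 = 0.0761


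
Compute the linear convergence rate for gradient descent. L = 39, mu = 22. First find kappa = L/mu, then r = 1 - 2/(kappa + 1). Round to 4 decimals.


Step 1: Compute the condition number.
kappa = L/mu = 39/22 = 1.7727
Step 2: Compute the convergence rate.
r = 1 - 2/(kappa + 1) = 1 - 2*mu/(L + mu) = (L - mu)/(L + mu) = 17/61 = 0.2787


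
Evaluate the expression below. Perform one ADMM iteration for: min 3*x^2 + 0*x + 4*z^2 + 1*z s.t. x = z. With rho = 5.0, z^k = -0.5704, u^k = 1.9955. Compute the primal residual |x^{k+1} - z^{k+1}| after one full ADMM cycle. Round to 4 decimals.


ADMM iteration with rho = 5.0, z^k = -0.5704, u^k = 1.9955
Step 1: x-update.
Minimize 3*x^2 + 0*x + (5.0/2)*(x + 0.5704 + 1.9955)^2
FOC: (2*3 + 5.0)*x = 0 + 5.0*(-0.5704 - 1.9955)
x^{k+1} = -1.1663
Step 2: z-update.
Minimize 4*z^2 + 1*z + (5.0/2)*(-1.1663 - z + 1.9955)^2
FOC: (2*4 + 5.0)*z = -1 + 5.0*(-1.1663 + 1.9955)
z^{k+1} = 0.242
Step 3: u-update.
u^{k+1} = 1.9955 - 1.1663 - 0.242 = 0.5872
Step 4: Primal residual = |-1.1663 - 0.242| = 1.4083


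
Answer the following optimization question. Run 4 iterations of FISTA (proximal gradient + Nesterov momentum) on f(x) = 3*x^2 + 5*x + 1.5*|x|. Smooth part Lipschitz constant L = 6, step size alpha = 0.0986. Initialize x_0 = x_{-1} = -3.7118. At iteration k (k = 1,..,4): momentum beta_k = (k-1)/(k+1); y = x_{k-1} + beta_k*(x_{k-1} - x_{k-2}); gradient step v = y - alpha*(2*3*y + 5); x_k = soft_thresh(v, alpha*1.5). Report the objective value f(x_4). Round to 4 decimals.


FISTA on f(x) = 3*x^2 + 5*x + 1.5*|x|
L = 6, alpha = 0.0986
Iteration 1: beta = 0.0, y = -3.7118 + 0.0*(-3.7118 + 3.7118) = -3.7118
  grad(y) = -17.2708, v = y - alpha*grad = -2.0089
  prox(v) = soft_thresh(-2.0089, 0.1479) = -1.861
Iteration 2: beta = 0.3333, y = -1.861 + 0.3333*(-1.861 + 3.7118) = -1.2441
  grad(y) = -2.4644, v = y - alpha*grad = -1.0011
  prox(v) = soft_thresh(-1.0011, 0.1479) = -0.8532
Iteration 3: beta = 0.5, y = -0.8532 + 0.5*(-0.8532 + 1.861) = -0.3493
  grad(y) = 2.9044, v = y - alpha*grad = -0.6356
  prox(v) = soft_thresh(-0.6356, 0.1479) = -0.4877
Iteration 4: beta = 0.6, y = -0.4877 + 0.6*(-0.4877 + 0.8532) = -0.2685
  grad(y) = 3.3891, v = y - alpha*grad = -0.6026
  prox(v) = soft_thresh(-0.6026, 0.1479) = -0.4547
f(x_4) = 3*(-0.4547)^2 + 5*(-0.4547) + 1.5*|-0.4547| = -0.9712


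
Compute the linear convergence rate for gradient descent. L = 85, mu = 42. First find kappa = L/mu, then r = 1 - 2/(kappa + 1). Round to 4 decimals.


Step 1: Compute the condition number.
kappa = L/mu = 85/42 = 2.0238
Step 2: Compute the convergence rate.
r = 1 - 2/(kappa + 1) = 1 - 2*mu/(L + mu) = (L - mu)/(L + mu) = 43/127 = 0.3386


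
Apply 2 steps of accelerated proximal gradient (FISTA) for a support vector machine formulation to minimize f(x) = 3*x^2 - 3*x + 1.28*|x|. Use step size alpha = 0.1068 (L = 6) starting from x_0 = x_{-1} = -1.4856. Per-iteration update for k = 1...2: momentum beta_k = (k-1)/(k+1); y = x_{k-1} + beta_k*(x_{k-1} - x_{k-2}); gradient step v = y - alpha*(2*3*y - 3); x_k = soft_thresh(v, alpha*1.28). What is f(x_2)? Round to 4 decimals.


FISTA on f(x) = 3*x^2 - 3*x + 1.28*|x|
L = 6, alpha = 0.1068
Iteration 1: beta = 0.0, y = -1.4856 + 0.0*(-1.4856 + 1.4856) = -1.4856
  grad(y) = -11.9136, v = y - alpha*grad = -0.2132
  prox(v) = soft_thresh(-0.2132, 0.1367) = -0.0765
Iteration 2: beta = 0.3333, y = -0.0765 + 0.3333*(-0.0765 + 1.4856) = 0.3932
  grad(y) = -0.641, v = y - alpha*grad = 0.4616
  prox(v) = soft_thresh(0.4616, 0.1367) = 0.3249
f(x_2) = 3*0.3249^2 - 3*0.3249 + 1.28*|0.3249| = -0.2421


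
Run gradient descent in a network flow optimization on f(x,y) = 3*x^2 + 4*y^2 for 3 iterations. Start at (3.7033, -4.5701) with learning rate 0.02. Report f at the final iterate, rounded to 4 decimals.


Gradient descent on f(x,y) = 3*x^2 + 4*y^2.
Starting point: (3.7033, -4.5701), alpha = 0.02
Step 1: grad_x = 2*3*3.7033 = 22.2198, grad_y = 2*4*-4.5701 = -36.5608
  x_1 = 3.7033 - 0.02*22.2198 = 3.2589
  y_1 = -4.5701 - 0.02*-36.5608 = -3.8389
Step 2: grad_x = 2*3*3.2589 = 19.5534, grad_y = 2*4*-3.8389 = -30.7111
  x_2 = 3.2589 - 0.02*19.5534 = 2.8678
  y_2 = -3.8389 - 0.02*-30.7111 = -3.2247
Step 3: grad_x = 2*3*2.8678 = 17.207, grad_y = 2*4*-3.2247 = -25.7973
  x_3 = 2.8678 - 0.02*17.207 = 2.5237
  y_3 = -3.2247 - 0.02*-25.7973 = -2.7087
f(2.5237, -2.7087) = 3*2.5237^2 + 4*(-2.7087)^2 = 48.4557


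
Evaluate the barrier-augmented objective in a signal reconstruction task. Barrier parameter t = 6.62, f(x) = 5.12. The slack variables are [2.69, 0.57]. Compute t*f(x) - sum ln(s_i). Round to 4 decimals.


Step 1: Compute log-barrier.
ln values: [0.9895, -0.5621]
phi = -(0.9895 - 0.5621) = -0.4274
Step 2: Compute augmented objective.
t*f(x) = 6.62*5.12 = 33.8944
Total = 33.8944 - 0.4274 = 33.467


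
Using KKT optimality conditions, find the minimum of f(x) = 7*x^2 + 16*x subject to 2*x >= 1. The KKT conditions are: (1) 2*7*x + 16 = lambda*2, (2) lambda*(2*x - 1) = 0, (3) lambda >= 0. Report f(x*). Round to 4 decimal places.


Step 1: Try lambda = 0 (constraint inactive).
x_unc = -16/(2*7) = -1.1429
Check: 2*-1.1429 = -2.2858 < 1 -- violated!
Step 2: Constraint must be active: 2*x = 1
x* = 1/2 = 0.5
lambda = (2*7*0.5 + 16)/2 = 11.5
Step 3: Compute optimal value.
f(x*) = 7*0.5^2 + 16*0.5 = 9.75


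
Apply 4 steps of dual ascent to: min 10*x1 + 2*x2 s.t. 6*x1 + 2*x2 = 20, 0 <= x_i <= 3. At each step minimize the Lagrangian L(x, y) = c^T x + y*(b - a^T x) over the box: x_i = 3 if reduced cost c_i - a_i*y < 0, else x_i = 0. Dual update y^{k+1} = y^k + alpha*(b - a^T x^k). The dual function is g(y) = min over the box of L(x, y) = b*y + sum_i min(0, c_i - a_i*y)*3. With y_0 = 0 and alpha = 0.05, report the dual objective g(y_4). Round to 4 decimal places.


Dual ascent for LP: min 10*x1 + 2*x2, 6*x1 + 2*x2 = 20, 0 <= x_i <= 3
Step 1: y^k = 0.0, reduced costs: (10.0, 2.0)
  x^k = (0.0, 0.0), subgradient = b - a^T x = 20.0
  y^{k+1} = 0.0 + 0.05*20.0 = 1.0
Step 2: y^k = 1.0, reduced costs: (4.0, 0.0)
  x^k = (0.0, 0.0), subgradient = b - a^T x = 20.0
  y^{k+1} = 1.0 + 0.05*20.0 = 2.0
Step 3: y^k = 2.0, reduced costs: (-2.0, -2.0)
  x^k = (3.0, 3.0), subgradient = b - a^T x = -4.0
  y^{k+1} = 2.0 + 0.05*-4.0 = 1.8
Step 4: y^k = 1.8, reduced costs: (-0.8, -1.6)
  x^k = (3.0, 3.0), subgradient = b - a^T x = -4.0
  y^{k+1} = 1.8 + 0.05*-4.0 = 1.6
Dual objective at y_4 = 1.6: reduced costs (0.4, -1.2), box minimizer x = (0.0, 3.0)
g(y_4) = b*y + (c1 - a1*y)*x1 + (c2 - a2*y)*x2 = 20*1.6 + 0.4*0.0 + (-1.2)*3.0 = 32.0 + 0.0 - 3.6 = 28.4


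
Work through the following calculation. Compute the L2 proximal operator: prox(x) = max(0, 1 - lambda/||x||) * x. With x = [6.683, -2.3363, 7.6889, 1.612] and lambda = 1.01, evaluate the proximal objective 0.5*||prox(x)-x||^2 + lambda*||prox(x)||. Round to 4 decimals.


Step 1: Compute ||x||.
||x|| = 10.5754
Step 2: Compute scaling factor.
scale = max(0, 1 - 1.01/10.5754) = 0.9045
Step 3: prox(x) = [6.0447, -2.1132, 6.9546, 1.458]
||prox(x)|| = 9.5654
Step 4: Proximal objective.
0.5*||prox-x||^2 = 0.5101
lambda*||prox|| = 9.6611
Total = 10.1711


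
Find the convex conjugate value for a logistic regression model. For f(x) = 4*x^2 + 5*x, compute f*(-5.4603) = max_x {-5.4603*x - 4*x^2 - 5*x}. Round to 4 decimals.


f*(y) = sup_x {y*x - a*x^2 - b*x} = sup_x {(y-b)*x - a*x^2}
FOC: (y - b) - 2a*x = 0 => x* = (y - b)/(2a)
x* = (-5.4603 - 5)/(2*4) = -1.3075
f*(-5.4603) = (y-b)^2/(4a) = (-5.4603 - 5)^2/(4*4)
= 109.4179/16 = 6.8386


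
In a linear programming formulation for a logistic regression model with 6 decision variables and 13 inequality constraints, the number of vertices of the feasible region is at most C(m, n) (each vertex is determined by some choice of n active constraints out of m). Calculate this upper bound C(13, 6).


Each vertex corresponds to some choice of n active constraints out of m, so the number of vertices is at most C(m, n) = m! / (n!(m-n)!).
m = 13, n = 6
Numerator: 13 * 12 * 11 * 10 * 9 * 8
Denominator: 6! = 720
C(13, 6) = 1716


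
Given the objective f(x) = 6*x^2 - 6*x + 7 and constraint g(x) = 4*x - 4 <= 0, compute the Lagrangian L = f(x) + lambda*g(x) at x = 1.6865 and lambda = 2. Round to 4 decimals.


Step 1: Evaluate f(x).
f(1.6865) = 6*1.6865^2 - 6*1.6865 + 7 = 13.9467
Step 2: Evaluate g(x).
g(1.6865) = 4*1.6865 - 4 = 2.746
Step 3: Compute Lagrangian.
L = 13.9467 + 2*2.746 = 19.4387


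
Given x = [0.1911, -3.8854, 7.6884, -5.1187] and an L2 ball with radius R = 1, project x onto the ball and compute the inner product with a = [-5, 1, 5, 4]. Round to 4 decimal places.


Step 1: Compute ||x|| (intermediates to 6 decimals).
||x|| = sqrt(0.1911^2 + (-3.8854)^2 + 7.6884^2 + (-5.1187)^2) = 10.022247
Step 2: Project.
Since ||x|| > R, scale = R/||x|| = 1/10.022247 = 0.099778, proj(x) = scale * x
proj(x) = [0.019068, -0.387677, 0.767133, -0.510734]
Step 3: Dot product.
a^T * proj(x) = -5*0.019068 + 1*(-0.387677) + 5*0.767133 + 4*(-0.510734) = 1.3097


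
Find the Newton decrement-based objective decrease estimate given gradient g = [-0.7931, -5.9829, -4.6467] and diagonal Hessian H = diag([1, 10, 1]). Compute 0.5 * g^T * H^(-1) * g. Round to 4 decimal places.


Step 1: H is diagonal, so H^(-1) * g = [-0.7931, -0.5983, -4.6467].
Step 2: g^T H^(-1) g = sum_i g_i^2 / H_ii
  = (-0.7931)^2/1 + (-5.9829)^2/10 + (-4.6467)^2/1
  = 0.629 + 3.5795 + 21.5918 = 25.8003
Step 3: Objective decrease = 0.5 * g^T H^(-1) g = 12.9002


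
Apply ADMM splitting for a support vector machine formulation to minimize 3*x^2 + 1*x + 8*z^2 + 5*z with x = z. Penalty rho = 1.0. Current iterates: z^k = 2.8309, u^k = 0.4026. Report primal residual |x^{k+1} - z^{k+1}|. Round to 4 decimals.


ADMM iteration with rho = 1.0, z^k = 2.8309, u^k = 0.4026
Step 1: x-update.
Minimize 3*x^2 + 1*x + (1.0/2)*(x - 2.8309 + 0.4026)^2
FOC: (2*3 + 1.0)*x = -1 + 1.0*(2.8309 - 0.4026)
x^{k+1} = 0.204
Step 2: z-update.
Minimize 8*z^2 + 5*z + (1.0/2)*(0.204 - z + 0.4026)^2
FOC: (2*8 + 1.0)*z = -5 + 1.0*(0.204 + 0.4026)
z^{k+1} = -0.2584
Step 3: u-update.
u^{k+1} = 0.4026 + 0.204 + 0.2584 = 0.8651
Step 4: Primal residual = |0.204 + 0.2584| = 0.4625


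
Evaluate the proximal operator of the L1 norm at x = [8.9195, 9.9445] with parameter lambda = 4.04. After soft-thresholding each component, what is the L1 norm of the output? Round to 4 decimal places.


Soft-thresholding with lambda = 4.04:
prox(8.9195) = sign(8.9195)*max(|8.9195| - 4.04, 0) = 4.8795
prox(9.9445) = sign(9.9445)*max(|9.9445| - 4.04, 0) = 5.9045
prox(x) = [4.8795, 5.9045]
||prox(x)||_1 = 4.8795 + 5.9045 = 10.784


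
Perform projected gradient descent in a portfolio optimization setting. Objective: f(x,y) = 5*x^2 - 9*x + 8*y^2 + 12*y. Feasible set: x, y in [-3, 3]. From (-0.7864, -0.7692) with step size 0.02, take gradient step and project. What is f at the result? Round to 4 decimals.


Step 1: Compute gradient at (-0.7864, -0.7692).
grad_x = 2*5*-0.7864 - 9 = -16.864
grad_y = 2*8*-0.7692 + 12 = -0.3072
Step 2: Gradient step.
x_raw = -0.7864 - 0.02*-16.864 = -0.4491
y_raw = -0.7692 - 0.02*-0.3072 = -0.7631
Step 3: Project onto [-3, 3].
x_proj = clip(-0.4491) = -0.4491
y_proj = clip(-0.7631) = -0.7631
Step 4: Evaluate f.
f(-0.4491, -0.7631) = 0.552


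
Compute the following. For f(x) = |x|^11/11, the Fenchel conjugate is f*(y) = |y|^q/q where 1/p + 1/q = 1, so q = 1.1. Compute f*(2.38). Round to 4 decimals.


The conjugate exponent q satisfies 1/p + 1/q = 1.
p = 11, so q = 11/(11 - 1) = 1.1
|y|^q = 2.38^1.1 = 2.5956
f*(2.38) = 2.5956 / 1.1 = 2.3596


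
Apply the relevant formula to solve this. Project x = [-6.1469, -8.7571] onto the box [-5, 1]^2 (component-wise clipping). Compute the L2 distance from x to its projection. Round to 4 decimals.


Project each component onto [-5, 1].
clip(-6.1469) = -5.0, clip(-8.7571) = -5.0
Projection = [-5.0, -5.0]
Squared diffs: [1.3154, 14.1158]
Distance = sqrt(15.4312) = 3.9283


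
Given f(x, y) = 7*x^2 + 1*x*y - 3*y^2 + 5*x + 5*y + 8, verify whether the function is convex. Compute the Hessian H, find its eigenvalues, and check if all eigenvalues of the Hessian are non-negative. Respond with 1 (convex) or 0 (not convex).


The Hessian of f(x,y) = 7*x^2 + 1*x*y - 3*y^2 + 5*x + 5*y + 8 is:
H = [[14, 1], [1, -6]]
Trace = 14 - 6 = 8
Determinant = 14*-6 - (1)^2 = -85
Discriminant = (8)^2 - 4*-85 = 404.0
Eigenvalues: lambda_1 = -6.0499, lambda_2 = 14.0499
The function is not convex.

0


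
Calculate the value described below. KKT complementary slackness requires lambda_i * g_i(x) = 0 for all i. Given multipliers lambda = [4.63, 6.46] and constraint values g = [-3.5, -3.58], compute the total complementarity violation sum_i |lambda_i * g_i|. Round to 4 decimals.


KKT complementary slackness check:
lambda_1 * g_1 = 4.63 * -3.5 = -16.205
lambda_2 * g_2 = 6.46 * -3.58 = -23.1268
Total violation = 16.205 + 23.1268 = 39.3318


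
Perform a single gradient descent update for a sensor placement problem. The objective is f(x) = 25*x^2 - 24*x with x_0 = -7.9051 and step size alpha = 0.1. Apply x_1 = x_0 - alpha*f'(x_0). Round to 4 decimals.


We compute the gradient at x_0 and apply the update.
f'(x) = 50*x - 24
f'(-7.9051) = 50*-7.9051 - 24 = -419.255
x_1 = -7.9051 - 0.1*-419.255 = 34.0204


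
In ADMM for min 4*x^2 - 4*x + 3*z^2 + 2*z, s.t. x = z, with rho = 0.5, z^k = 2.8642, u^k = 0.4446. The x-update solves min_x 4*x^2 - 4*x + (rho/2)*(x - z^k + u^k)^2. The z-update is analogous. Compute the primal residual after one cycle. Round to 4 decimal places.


ADMM iteration with rho = 0.5, z^k = 2.8642, u^k = 0.4446
Step 1: x-update.
Minimize 4*x^2 - 4*x + (0.5/2)*(x - 2.8642 + 0.4446)^2
FOC: (2*4 + 0.5)*x = 4 + 0.5*(2.8642 - 0.4446)
x^{k+1} = 0.6129
Step 2: z-update.
Minimize 3*z^2 + 2*z + (0.5/2)*(0.6129 - z + 0.4446)^2
FOC: (2*3 + 0.5)*z = -2 + 0.5*(0.6129 + 0.4446)
z^{k+1} = -0.2263
Step 3: u-update.
u^{k+1} = 0.4446 + 0.6129 + 0.2263 = 1.2839
Step 4: Primal residual = |0.6129 + 0.2263| = 0.8393


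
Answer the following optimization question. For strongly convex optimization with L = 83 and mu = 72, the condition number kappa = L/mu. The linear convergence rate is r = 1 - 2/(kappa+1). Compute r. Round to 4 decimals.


Step 1: Compute the condition number.
kappa = L/mu = 83/72 = 1.1528
Step 2: Compute the convergence rate.
r = 1 - 2/(kappa + 1) = 1 - 2*mu/(L + mu) = (L - mu)/(L + mu) = 11/155 = 0.071


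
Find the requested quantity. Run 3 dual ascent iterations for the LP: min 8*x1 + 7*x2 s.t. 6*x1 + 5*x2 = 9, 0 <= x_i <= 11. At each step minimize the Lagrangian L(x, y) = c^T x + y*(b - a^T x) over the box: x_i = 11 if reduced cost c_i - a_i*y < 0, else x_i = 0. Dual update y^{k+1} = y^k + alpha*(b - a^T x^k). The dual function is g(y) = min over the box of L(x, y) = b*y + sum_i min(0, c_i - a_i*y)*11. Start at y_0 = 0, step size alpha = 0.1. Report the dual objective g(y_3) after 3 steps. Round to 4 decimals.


Dual ascent for LP: min 8*x1 + 7*x2, 6*x1 + 5*x2 = 9, 0 <= x_i <= 11
Step 1: y^k = 0.0, reduced costs: (8.0, 7.0)
  x^k = (0.0, 0.0), subgradient = b - a^T x = 9.0
  y^{k+1} = 0.0 + 0.1*9.0 = 0.9
Step 2: y^k = 0.9, reduced costs: (2.6, 2.5)
  x^k = (0.0, 0.0), subgradient = b - a^T x = 9.0
  y^{k+1} = 0.9 + 0.1*9.0 = 1.8
Step 3: y^k = 1.8, reduced costs: (-2.8, -2.0)
  x^k = (11.0, 11.0), subgradient = b - a^T x = -112.0
  y^{k+1} = 1.8 + 0.1*-112.0 = -9.4
Dual objective at y_3 = -9.4: reduced costs (64.4, 54.0), box minimizer x = (0.0, 0.0)
g(y_3) = b*y + (c1 - a1*y)*x1 + (c2 - a2*y)*x2 = 9*(-9.4) + 64.4*0.0 + 54.0*0.0 = -84.6 + 0.0 + 0.0 = -84.6
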